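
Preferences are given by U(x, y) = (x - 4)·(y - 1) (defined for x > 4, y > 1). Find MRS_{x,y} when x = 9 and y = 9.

MU_x = (y−1), MU_y = (x−4).
MRS = (y−1)/(x−4).
At (9, 9): MRS = 1.6.
The indifference curve has slope −1.6 at this bundle.

MRS = 1.6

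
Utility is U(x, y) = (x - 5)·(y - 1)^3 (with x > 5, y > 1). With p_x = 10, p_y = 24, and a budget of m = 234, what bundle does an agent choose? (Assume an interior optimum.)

MU_x = (y−1)^3, MU_y = 3·(x−5)·(y−1)^2.
MRS = (1/3)·(y−1)/(x−5).
Tangency: set MRS = p_x/p_y = 10/24 = 5/12.
So (1/3)·(y − 1)/(x − 5) = 5/12, i.e. (y − 1) = 1.25·(x − 5).
Rewrite the budget in excess-of-subsistence terms: 10·(x − 5) + 24·(y − 1) = 234 − 10·5 − 24·1 = 160.
Substituting, 40·(x − 5) = 160, so x − 5 = 4 and x* = 9.
Then y − 1 = 1.25·4 = 5, so y* = 6.

x* = 9, y* = 6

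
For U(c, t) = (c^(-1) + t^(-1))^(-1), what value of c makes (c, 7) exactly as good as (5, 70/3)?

c = 10

U depends on (c, t) only through S = c^(-1) + t^(-1), so equal utility means equal S. At (5, 70/3): S = 17/70.
With t = 7: 7^(-1) = 1/7, so c^(-1) = 17/70 − 1/7 = 0.1.
Hence c = 1/0.1 = 10.
Check: U(10, 7) = 4.1176.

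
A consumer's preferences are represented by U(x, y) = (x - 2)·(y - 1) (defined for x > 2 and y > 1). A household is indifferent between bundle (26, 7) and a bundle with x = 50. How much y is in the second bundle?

U(26, 7) = 144.
Set U(50, y) = 144 and solve.
With x = 50: (50 − 2) = 48, so (y − 1) = 144/48 = 3.
So y = 1 + 3 = 4.
Check: U(50, 4) = 144.

y = 4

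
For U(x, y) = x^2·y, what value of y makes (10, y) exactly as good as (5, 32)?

y = 8

U(5, 32) = 800.
Set U(10, y) = 800 and solve.
With x = 10: 10^2 = 100, so y = 800/100 = 8.
Check: U(10, 8) = 800.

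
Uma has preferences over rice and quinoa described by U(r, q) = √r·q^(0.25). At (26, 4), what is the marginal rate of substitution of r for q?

MU_r = 0.5·r^(-0.5)·q^(0.25) and MU_q = 0.25·√r·q^(-0.75).
MRS = MU_r/MU_q = (2)·q/r.
At (26, 4): MRS = 4/13.
So at (26, 4) the consumer would give up 4/13 units of q for one more unit of r.

MRS = 4/13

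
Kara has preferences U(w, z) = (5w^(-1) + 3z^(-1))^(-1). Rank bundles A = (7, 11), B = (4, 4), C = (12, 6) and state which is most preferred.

Bundle C

Evaluate utility at each bundle:
U(A) = 1.013.
U(B) = 0.500.
U(C) = 1.091.
Highest utility is C, so C ≻ A ≻ B.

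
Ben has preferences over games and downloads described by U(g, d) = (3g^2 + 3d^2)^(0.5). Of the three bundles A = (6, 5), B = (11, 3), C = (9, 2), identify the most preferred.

Bundle B

Evaluate utility at each bundle:
U(A) = 13.528.
U(B) = 19.748.
U(C) = 15.969.
Highest utility is B, so B ≻ C ≻ A.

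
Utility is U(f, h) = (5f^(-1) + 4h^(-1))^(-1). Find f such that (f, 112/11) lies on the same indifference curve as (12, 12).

f = 14

U depends on (f, h) only through S = 5f^(-1) + 4h^(-1), so equal utility means equal S. At (12, 12): S = 0.75.
With h = 112/11: 4·(112/11)^(-1) = 11/28, so 5f^(-1) = 0.75 − 11/28 = 5/14, i.e. f^(-1) = 1/14.
Hence f = 1/(1/14) = 14.
Check: U(14, 112/11) = 1.3333.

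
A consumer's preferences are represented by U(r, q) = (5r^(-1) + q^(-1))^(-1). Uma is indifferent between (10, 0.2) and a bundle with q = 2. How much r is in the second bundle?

r = 1

U depends on (r, q) only through S = 5r^(-1) + q^(-1), so equal utility means equal S. At (10, 0.2): S = 5.5.
With q = 2: 2^(-1) = 0.5, so 5r^(-1) = 5.5 − 0.5 = 5, i.e. r^(-1) = 1.
Hence r = 1/1 = 1.
Check: U(1, 2) = 0.1818.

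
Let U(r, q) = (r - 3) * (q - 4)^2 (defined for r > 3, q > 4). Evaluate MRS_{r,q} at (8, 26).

MU_r = (q−4)^2, MU_q = 2·(r−3)·(q−4).
MRS = (1/2)·(q−4)/(r−3).
At (8, 26): MRS = 2.2.
That is, one extra unit of r is worth 2.2 units of q at the margin.

MRS = 2.2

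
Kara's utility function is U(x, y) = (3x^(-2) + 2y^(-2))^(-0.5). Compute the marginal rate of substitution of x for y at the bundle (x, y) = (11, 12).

MRS = 2592/1331

For CES with ρ = -2, MRS = (3/2)·(y/x)^3.
At (11, 12): MRS = 2592/1331.
So at (11, 12) the consumer would give up 2592/1331 units of y for one more unit of x.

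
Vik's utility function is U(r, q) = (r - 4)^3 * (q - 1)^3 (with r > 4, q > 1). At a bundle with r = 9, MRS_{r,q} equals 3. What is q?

MU_r = 3·(r−4)^2·(q−1)^3, MU_q = 3·(r−4)^3·(q−1)^2.
MRS = (q−1)/(r−4).
Substitute r = 9: MRS = (q − 1)/5. Setting this equal to 3 gives q − 1 = 3·5 = 15, so q = 16.

q = 16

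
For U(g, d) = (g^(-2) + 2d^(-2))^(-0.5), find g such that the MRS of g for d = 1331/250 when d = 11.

For CES with ρ = -2, MRS = (1/2)·(d/g)^3.
Setting (1/2)·(11/g)^3 = 1331/250 gives (11/g)^3 = 1331/125, so 11/g = 2.2 and g = 5.

g = 5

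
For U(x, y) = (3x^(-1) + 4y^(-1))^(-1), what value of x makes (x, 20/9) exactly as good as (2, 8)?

x = 15

U depends on (x, y) only through S = 3x^(-1) + 4y^(-1), so equal utility means equal S. At (2, 8): S = 2.
With y = 20/9: 4·(20/9)^(-1) = 1.8, so 3x^(-1) = 2 − 1.8 = 0.2, i.e. x^(-1) = 1/15.
Hence x = 1/(1/15) = 15.
Check: U(15, 20/9) = 0.5.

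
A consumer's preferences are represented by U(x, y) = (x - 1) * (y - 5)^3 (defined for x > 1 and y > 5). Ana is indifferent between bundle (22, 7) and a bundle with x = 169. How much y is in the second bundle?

y = 6

U(22, 7) = 168.
Set U(169, y) = 168 and solve.
With x = 169: (169 − 1) = 168, so (y − 5)^3 = 168/168 = 1.
Taking the cube root (with y > 5): y − 5 = 1, so y = 6.
Check: U(169, 6) = 168.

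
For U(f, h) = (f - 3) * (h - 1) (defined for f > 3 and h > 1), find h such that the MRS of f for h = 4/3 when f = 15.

h = 17

MU_f = (h−1), MU_h = (f−3).
MRS = (h−1)/(f−3).
Substitute f = 15: MRS = (h − 1)/12. Setting this equal to 4/3 gives h − 1 = (4/3)·12 = 16, so h = 17.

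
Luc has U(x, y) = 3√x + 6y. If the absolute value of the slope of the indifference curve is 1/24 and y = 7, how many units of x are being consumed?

x = 36

MU_x = 3/(2√x), MU_y = 6.
MRS = 3/(2√x) ÷ 6.
MRS depends only on x: 0.25/√x = 1/24 ⇒ √x = 0.25/(1/24) = 6 ⇒ x = 36.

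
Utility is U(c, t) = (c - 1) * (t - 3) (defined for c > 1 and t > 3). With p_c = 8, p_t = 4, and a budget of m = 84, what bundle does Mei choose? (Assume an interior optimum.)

c* = 5, t* = 11

MU_c = (t−3), MU_t = (c−1).
MRS = (t−3)/(c−1).
Tangency: set MRS = p_c/p_t = 8/4 = 2.
So (t − 3)/(c − 1) = 2, i.e. (t − 3) = 2·(c − 1).
Rewrite the budget in excess-of-subsistence terms: 8·(c − 1) + 4·(t − 3) = 84 − 8·1 − 4·3 = 64.
Substituting, 16·(c − 1) = 64, so c − 1 = 4 and c* = 5.
Then t − 3 = 2·4 = 8, so t* = 11.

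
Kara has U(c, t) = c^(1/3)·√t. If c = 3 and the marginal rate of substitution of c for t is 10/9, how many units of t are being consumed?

MU_c = 1/3·c^(-2/3)·√t and MU_t = 0.5·c^(1/3)·t^(-0.5).
MRS = MU_c/MU_t = (2/3)·t/c.
Substitute c = 3: MRS = t/4.5. Setting t/4.5 = 10/9 gives t = (10/9)·4.5 = 5.

t = 5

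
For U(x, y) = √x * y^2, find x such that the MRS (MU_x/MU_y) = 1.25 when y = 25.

x = 5

MU_x = 0.5·x^(-0.5)·y^2 and MU_y = 2·√x·y.
MRS = MU_x/MU_y = (0.25)·y/x.
Substitute y = 25: MRS = 6.25/x. Setting 6.25/x = 1.25 gives x = 6.25/1.25 = 5.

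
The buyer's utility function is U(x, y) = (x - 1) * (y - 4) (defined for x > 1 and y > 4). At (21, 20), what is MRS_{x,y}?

MRS = 0.8

MU_x = (y−4), MU_y = (x−1).
MRS = (y−4)/(x−1).
At (21, 20): MRS = 0.8.
So at (21, 20) the consumer would give up 0.8 units of y for one more unit of x.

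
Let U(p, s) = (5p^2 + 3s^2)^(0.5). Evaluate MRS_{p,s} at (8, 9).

MRS = 40/27

For CES with ρ = 2, MRS = (5/3)·(s/p)^(-1).
At (8, 9): MRS = 40/27.
That is, one extra unit of p is worth 40/27 units of s at the margin.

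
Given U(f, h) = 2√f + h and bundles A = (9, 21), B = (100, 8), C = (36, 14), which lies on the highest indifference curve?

Bundle B

Evaluate utility at each bundle:
U(A) = 27.000.
U(B) = 28.000.
U(C) = 26.000.
Highest utility is B, so B ≻ A ≻ C.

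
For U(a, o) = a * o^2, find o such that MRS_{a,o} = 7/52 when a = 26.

o = 7

MU_a = o^2 and MU_o = 2·a·o.
MRS = MU_a/MU_o = (1/2)·o/a.
Substitute a = 26: MRS = o/52. Setting o/52 = 7/52 gives o = (7/52)·52 = 7.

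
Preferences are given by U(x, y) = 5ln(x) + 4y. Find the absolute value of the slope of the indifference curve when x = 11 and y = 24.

MU_x = 5/x, MU_y = 4.
MRS = 5/x ÷ 4.
At (11, 24): MRS = 5/44.
The indifference curve has slope −5/44 at this bundle.

MRS = 5/44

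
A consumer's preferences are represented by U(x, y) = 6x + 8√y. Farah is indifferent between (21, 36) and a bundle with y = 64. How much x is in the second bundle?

U(21, 36) = 174.
Set U(x, 64) = 174 and solve.
With y = 64: √64 = 8, so 6x = 174 − 8·8 = 110 and x = 55/3.
Check: U(55/3, 64) = 174.

x = 55/3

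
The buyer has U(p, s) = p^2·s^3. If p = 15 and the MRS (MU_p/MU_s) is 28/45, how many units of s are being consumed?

s = 14

MU_p = 2·p·s^3 and MU_s = 3·p^2·s^2.
MRS = MU_p/MU_s = (2/3)·s/p.
Substitute p = 15: MRS = s/22.5. Setting s/22.5 = 28/45 gives s = (28/45)·22.5 = 14.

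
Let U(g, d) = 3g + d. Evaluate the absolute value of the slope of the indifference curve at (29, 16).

MRS = 3

MU_g = 3, MU_d = 1, so MRS = 3/1 = 3 at every bundle.
At (29, 16): MRS = 3.
That is, one extra unit of g is worth 3 units of d at the margin.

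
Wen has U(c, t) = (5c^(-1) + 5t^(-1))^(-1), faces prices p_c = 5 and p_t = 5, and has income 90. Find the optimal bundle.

For CES with ρ = -1, MRS = (t/c)^2.
Tangency: set MRS = p_c/p_t = 5/5 = 1.
So (t/c)^2 = 1; taking the square root, t/c = 1, i.e. t = c.
Substitute into the budget 5·c + 5·t = 90: 10·c = 90, so c* = 9 and t* = 9.

c* = 9, t* = 9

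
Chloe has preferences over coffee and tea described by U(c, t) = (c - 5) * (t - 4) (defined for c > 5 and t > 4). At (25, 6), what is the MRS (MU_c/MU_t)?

MU_c = (t−4), MU_t = (c−5).
MRS = (t−4)/(c−5).
At (25, 6): MRS = 0.1.
That is, one extra unit of c is worth 0.1 units of t at the margin.

MRS = 0.1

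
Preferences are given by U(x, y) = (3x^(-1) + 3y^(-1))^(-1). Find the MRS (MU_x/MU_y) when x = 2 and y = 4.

For CES with ρ = -1, MRS = (y/x)^2.
At (2, 4): MRS = 4.
So at (2, 4) the consumer would give up 4 units of y for one more unit of x.

MRS = 4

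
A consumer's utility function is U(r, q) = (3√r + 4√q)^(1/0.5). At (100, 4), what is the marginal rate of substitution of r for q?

MRS = 0.15

For CES with ρ = 0.5, MRS = (3/4)·√(q/r).
At (100, 4): MRS = 0.15.
That is, one extra unit of r is worth 0.15 units of q at the margin.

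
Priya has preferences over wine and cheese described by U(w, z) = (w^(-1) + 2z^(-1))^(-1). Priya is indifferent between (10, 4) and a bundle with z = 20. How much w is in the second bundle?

U depends on (w, z) only through S = w^(-1) + 2z^(-1), so equal utility means equal S. At (10, 4): S = 0.6.
With z = 20: 2·20^(-1) = 0.1, so w^(-1) = 0.6 − 0.1 = 0.5.
Hence w = 1/0.5 = 2.
Check: U(2, 20) = 1.6667.

w = 2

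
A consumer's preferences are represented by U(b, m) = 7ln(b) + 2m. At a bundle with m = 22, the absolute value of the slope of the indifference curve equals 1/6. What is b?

b = 21

MU_b = 7/b, MU_m = 2.
MRS = 7/b ÷ 2.
MRS depends only on b: 3.5/b = 1/6 ⇒ b = 3.5/(1/6) = 21.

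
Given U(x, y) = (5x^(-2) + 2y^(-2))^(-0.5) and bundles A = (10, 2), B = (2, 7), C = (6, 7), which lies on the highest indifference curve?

Evaluate utility at each bundle:
U(A) = 1.348.
U(B) = 0.880.
U(C) = 2.359.
Highest utility is C, so C ≻ A ≻ B.

Bundle C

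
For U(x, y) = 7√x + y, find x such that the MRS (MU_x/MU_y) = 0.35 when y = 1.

x = 100

MU_x = 7/(2√x), MU_y = 1.
MRS = 7/(2√x) ÷ 1.
MRS depends only on x: 3.5/√x = 0.35 ⇒ √x = 3.5/0.35 = 10 ⇒ x = 100.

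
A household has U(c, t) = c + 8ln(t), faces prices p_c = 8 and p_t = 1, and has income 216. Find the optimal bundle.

MU_c = 1, MU_t = 8/t.
MRS = 1 ÷ (8/t).
Tangency: set MRS = p_c/p_t = 8/1 = 8.
MRS depends only on t: 0.125·t = 8 ⇒ t* = 8/0.125 = 64.
From the budget, 8·c = 216 − 1·64 = 152, so c* = 19.

c* = 19, t* = 64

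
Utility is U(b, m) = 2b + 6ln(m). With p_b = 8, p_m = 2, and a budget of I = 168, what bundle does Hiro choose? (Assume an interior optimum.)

MU_b = 2, MU_m = 6/m.
MRS = 2 ÷ (6/m).
Tangency: set MRS = p_b/p_m = 8/2 = 4.
MRS depends only on m: (1/3)·m = 4 ⇒ m* = 4/(1/3) = 12.
From the budget, 8·b = 168 − 2·12 = 144, so b* = 18.

b* = 18, m* = 12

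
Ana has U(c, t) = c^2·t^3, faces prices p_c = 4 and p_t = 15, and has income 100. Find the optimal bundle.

c* = 10, t* = 4

MU_c = 2·c·t^3 and MU_t = 3·c^2·t^2.
MRS = MU_c/MU_t = (2/3)·t/c.
Tangency: set MRS = p_c/p_t = 4/15.
So (2/3)·t/c = 4/15, i.e. t = 0.4·c.
Substitute into the budget 4·c + 15·t = 100: 10·c = 100, so c* = 10.
Then t* = 0.4·10 = 4.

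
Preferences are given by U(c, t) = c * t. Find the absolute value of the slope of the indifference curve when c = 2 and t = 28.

MU_c = t and MU_t = c.
MRS = MU_c/MU_t = t/c.
At (2, 28): MRS = 14.
So at (2, 28) the consumer would give up 14 units of t for one more unit of c.

MRS = 14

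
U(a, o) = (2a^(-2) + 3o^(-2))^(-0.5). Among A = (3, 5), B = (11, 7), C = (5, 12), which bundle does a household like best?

Evaluate utility at each bundle:
U(A) = 1.709.
U(B) = 3.586.
U(C) = 3.149.
Highest utility is B, so B ≻ C ≻ A.

Bundle B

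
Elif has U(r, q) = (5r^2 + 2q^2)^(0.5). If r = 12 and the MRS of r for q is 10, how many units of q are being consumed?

q = 3

For CES with ρ = 2, MRS = (5/2)·(q/r)^(-1).
Setting (5/2)·(q/12)^(-1) = 10 gives (q/12)^(-1) = 4, so q/12 = 0.25 and q = 3.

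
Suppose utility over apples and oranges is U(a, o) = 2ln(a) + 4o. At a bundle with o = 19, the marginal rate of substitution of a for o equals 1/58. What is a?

a = 29

MU_a = 2/a, MU_o = 4.
MRS = 2/a ÷ 4.
MRS depends only on a: 0.5/a = 1/58 ⇒ a = 0.5/(1/58) = 29.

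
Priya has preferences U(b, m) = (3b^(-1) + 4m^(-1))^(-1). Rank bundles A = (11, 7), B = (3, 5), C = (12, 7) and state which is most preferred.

Evaluate utility at each bundle:
U(A) = 1.185.
U(B) = 0.556.
U(C) = 1.217.
Highest utility is C, so C ≻ A ≻ B.

Bundle C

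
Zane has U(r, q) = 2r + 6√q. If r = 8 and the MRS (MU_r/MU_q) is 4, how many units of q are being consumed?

MU_r = 2, MU_q = 6/(2√q).
MRS = 2 ÷ (6/(2√q)).
MRS depends only on q: (2/3)·√q = 4 ⇒ √q = 4/(2/3) = 6 ⇒ q = 36.

q = 36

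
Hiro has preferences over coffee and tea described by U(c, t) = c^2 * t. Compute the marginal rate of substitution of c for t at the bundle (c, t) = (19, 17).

MRS = 34/19

MU_c = 2·c·t and MU_t = c^2.
MRS = MU_c/MU_t = (2/1)·t/c.
At (19, 17): MRS = 34/19.
The indifference curve has slope −34/19 at this bundle.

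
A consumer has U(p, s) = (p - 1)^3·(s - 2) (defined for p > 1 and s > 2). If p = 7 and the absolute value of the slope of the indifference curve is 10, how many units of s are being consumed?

MU_p = 3·(p−1)^2·(s−2), MU_s = (p−1)^3.
MRS = (3/1)·(s−2)/(p−1).
Substitute p = 7: MRS = (s − 2)/2. Setting this equal to 10 gives s − 2 = 10·2 = 20, so s = 22.

s = 22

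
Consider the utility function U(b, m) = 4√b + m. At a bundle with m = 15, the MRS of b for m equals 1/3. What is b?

MU_b = 4/(2√b), MU_m = 1.
MRS = 4/(2√b) ÷ 1.
MRS depends only on b: 2/√b = 1/3 ⇒ √b = 2/(1/3) = 6 ⇒ b = 36.

b = 36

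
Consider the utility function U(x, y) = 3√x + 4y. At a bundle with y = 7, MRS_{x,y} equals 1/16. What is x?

x = 36

MU_x = 3/(2√x), MU_y = 4.
MRS = 3/(2√x) ÷ 4.
MRS depends only on x: 0.375/√x = 1/16 ⇒ √x = 0.375/(1/16) = 6 ⇒ x = 36.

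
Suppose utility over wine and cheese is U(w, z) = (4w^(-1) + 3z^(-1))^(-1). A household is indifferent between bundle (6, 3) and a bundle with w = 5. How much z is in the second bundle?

z = 45/13

U depends on (w, z) only through S = 4w^(-1) + 3z^(-1), so equal utility means equal S. At (6, 3): S = 5/3.
With w = 5: 4·5^(-1) = 0.8, so 3z^(-1) = 5/3 − 0.8 = 13/15, i.e. z^(-1) = 13/45.
Hence z = 1/(13/45) = 45/13.
Check: U(5, 45/13) = 0.6.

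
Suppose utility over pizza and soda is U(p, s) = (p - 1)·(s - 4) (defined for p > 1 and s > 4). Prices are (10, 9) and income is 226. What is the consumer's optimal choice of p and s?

MU_p = (s−4), MU_s = (p−1).
MRS = (s−4)/(p−1).
Tangency: set MRS = p_p/p_s = 10/9.
So (s − 4)/(p − 1) = 10/9, i.e. (s − 4) = (10/9)·(p − 1).
Rewrite the budget in excess-of-subsistence terms: 10·(p − 1) + 9·(s − 4) = 226 − 10·1 − 9·4 = 180.
Substituting, 20·(p − 1) = 180, so p − 1 = 9 and p* = 10.
Then s − 4 = (10/9)·9 = 10, so s* = 14.

p* = 10, s* = 14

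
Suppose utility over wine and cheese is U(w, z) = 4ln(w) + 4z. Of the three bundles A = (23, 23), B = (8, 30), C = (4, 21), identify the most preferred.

Evaluate utility at each bundle:
U(A) = 104.542.
U(B) = 128.318.
U(C) = 89.545.
Highest utility is B, so B ≻ A ≻ C.

Bundle B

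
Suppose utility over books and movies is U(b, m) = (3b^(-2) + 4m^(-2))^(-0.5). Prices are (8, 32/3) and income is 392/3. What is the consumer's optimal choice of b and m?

For CES with ρ = -2, MRS = (3/4)·(m/b)^3.
Tangency: set MRS = p_b/p_m = 8/(32/3) = 0.75.
So (m/b)^3 = 1; taking the cube root, m/b = 1, i.e. m = b.
Substitute into the budget 8·b + (32/3)·m = 392/3: (56/3)·b = 392/3, so b* = 7 and m* = 7.

b* = 7, m* = 7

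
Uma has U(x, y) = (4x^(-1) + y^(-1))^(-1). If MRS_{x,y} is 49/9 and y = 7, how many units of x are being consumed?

For CES with ρ = -1, MRS = (4/1)·(y/x)^2.
Setting (4/1)·(7/x)^2 = 49/9 gives (7/x)^2 = 49/36, so 7/x = 7/6 and x = 6.

x = 6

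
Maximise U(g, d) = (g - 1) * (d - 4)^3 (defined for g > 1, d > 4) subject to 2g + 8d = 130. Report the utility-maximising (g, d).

MU_g = (d−4)^3, MU_d = 3·(g−1)·(d−4)^2.
MRS = (1/3)·(d−4)/(g−1).
Tangency: set MRS = p_g/p_d = 2/8 = 0.25.
So (1/3)·(d − 4)/(g − 1) = 0.25, i.e. (d − 4) = 0.75·(g − 1).
Rewrite the budget in excess-of-subsistence terms: 2·(g − 1) + 8·(d − 4) = 130 − 2·1 − 8·4 = 96.
Substituting, 8·(g − 1) = 96, so g − 1 = 12 and g* = 13.
Then d − 4 = 0.75·12 = 9, so d* = 13.

g* = 13, d* = 13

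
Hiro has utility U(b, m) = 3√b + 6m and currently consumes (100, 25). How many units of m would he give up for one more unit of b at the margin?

MRS = 1/40

MU_b = 3/(2√b), MU_m = 6.
MRS = 3/(2√b) ÷ 6.
At (100, 25): MRS = 1/40.
That is, one extra unit of b is worth 1/40 units of m at the margin.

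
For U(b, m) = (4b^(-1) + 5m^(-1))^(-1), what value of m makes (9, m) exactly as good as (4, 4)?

m = 36/13

U depends on (b, m) only through S = 4b^(-1) + 5m^(-1), so equal utility means equal S. At (4, 4): S = 2.25.
With b = 9: 4·9^(-1) = 4/9, so 5m^(-1) = 2.25 − 4/9 = 65/36, i.e. m^(-1) = 13/36.
Hence m = 1/(13/36) = 36/13.
Check: U(9, 36/13) = 0.4444.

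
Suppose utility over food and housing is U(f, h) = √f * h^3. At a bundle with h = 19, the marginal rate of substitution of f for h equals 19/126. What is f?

f = 21

MU_f = 0.5·f^(-0.5)·h^3 and MU_h = 3·√f·h^2.
MRS = MU_f/MU_h = (1/6)·h/f.
Substitute h = 19: MRS = (19/6)/f. Setting (19/6)/f = 19/126 gives f = (19/6)/(19/126) = 21.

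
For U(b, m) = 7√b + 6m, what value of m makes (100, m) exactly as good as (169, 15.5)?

U(169, 15.5) = 184.
Set U(100, m) = 184 and solve.
With b = 100: √100 = 10, so 6m = 184 − 7·10 = 114 and m = 19.
Check: U(100, 19) = 184.

m = 19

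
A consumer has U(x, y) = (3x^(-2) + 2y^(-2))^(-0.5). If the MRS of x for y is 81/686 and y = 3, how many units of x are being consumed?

x = 7

For CES with ρ = -2, MRS = (3/2)·(y/x)^3.
Setting (3/2)·(3/x)^3 = 81/686 gives (3/x)^3 = 27/343, so 3/x = 3/7 and x = 7.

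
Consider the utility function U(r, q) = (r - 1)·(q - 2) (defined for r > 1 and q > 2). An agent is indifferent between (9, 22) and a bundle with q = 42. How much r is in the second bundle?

r = 5

U(9, 22) = 160.
Set U(r, 42) = 160 and solve.
With q = 42: (42 − 2) = 40, so (r − 1) = 160/40 = 4.
So r = 1 + 4 = 5.
Check: U(5, 42) = 160.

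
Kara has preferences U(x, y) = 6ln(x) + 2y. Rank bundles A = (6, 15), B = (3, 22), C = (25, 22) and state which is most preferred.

Bundle C

Evaluate utility at each bundle:
U(A) = 40.751.
U(B) = 50.592.
U(C) = 63.313.
Highest utility is C, so C ≻ B ≻ A.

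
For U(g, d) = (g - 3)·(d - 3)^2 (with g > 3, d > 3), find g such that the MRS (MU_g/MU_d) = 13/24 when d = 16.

g = 15

MU_g = (d−3)^2, MU_d = 2·(g−3)·(d−3).
MRS = (1/2)·(d−3)/(g−3).
Substitute d = 16: MRS = 6.5/(g − 3). Setting this equal to 13/24 gives g − 3 = 6.5/(13/24) = 12, so g = 15.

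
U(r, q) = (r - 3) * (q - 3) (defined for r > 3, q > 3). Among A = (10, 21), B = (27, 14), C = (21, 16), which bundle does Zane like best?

Evaluate utility at each bundle:
U(A) = 126.
U(B) = 264.
U(C) = 234.
Highest utility is B, so B ≻ C ≻ A.

Bundle B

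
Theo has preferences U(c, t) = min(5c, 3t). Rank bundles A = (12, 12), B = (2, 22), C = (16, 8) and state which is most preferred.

Evaluate utility at each bundle:
U(A) = 36.
U(B) = 10.
U(C) = 24.
Highest utility is A, so A ≻ C ≻ B.

Bundle A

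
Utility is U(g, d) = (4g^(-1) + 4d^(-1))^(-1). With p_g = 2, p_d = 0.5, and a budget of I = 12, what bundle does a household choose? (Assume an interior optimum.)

g* = 4, d* = 8

For CES with ρ = -1, MRS = (d/g)^2.
Tangency: set MRS = p_g/p_d = 2/0.5 = 4.
So (d/g)^2 = 4; taking the square root, d/g = 2, i.e. d = 2·g.
Substitute into the budget 2·g + 0.5·d = 12: 3·g = 12, so g* = 4 and d* = 2·4 = 8.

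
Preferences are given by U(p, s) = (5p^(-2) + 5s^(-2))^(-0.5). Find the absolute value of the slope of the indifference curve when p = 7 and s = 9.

MRS = 729/343

For CES with ρ = -2, MRS = (s/p)^3.
At (7, 9): MRS = 729/343.
So at (7, 9) the consumer would give up 729/343 units of s for one more unit of p.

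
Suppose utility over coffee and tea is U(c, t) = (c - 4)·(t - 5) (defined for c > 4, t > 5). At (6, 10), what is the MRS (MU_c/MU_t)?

MU_c = (t−5), MU_t = (c−4).
MRS = (t−5)/(c−4).
At (6, 10): MRS = 2.5.
The indifference curve has slope −2.5 at this bundle.

MRS = 2.5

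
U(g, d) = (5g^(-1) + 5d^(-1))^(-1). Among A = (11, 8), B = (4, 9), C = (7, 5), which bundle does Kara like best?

Bundle A

Evaluate utility at each bundle:
U(A) = 0.926.
U(B) = 0.554.
U(C) = 0.583.
Highest utility is A, so A ≻ C ≻ B.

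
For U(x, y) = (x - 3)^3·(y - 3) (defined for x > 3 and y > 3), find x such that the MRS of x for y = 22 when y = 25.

MU_x = 3·(x−3)^2·(y−3), MU_y = (x−3)^3.
MRS = (3/1)·(y−3)/(x−3).
Substitute y = 25: MRS = 66/(x − 3). Setting this equal to 22 gives x − 3 = 66/22 = 3, so x = 6.

x = 6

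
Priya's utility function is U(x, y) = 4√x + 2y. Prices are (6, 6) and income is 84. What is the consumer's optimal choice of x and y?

x* = 1, y* = 13

MU_x = 4/(2√x), MU_y = 2.
MRS = 4/(2√x) ÷ 2.
Tangency: set MRS = p_x/p_y = 6/6 = 1.
MRS depends only on x: 1/√x = 1 ⇒ √x = 1/1 = 1 ⇒ x* = 1.
From the budget, 6·y = 84 − 6·1 = 78, so y* = 13.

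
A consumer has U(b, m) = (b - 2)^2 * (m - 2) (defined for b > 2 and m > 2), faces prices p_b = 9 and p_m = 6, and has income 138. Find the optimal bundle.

b* = 10, m* = 8

MU_b = 2·(b−2)·(m−2), MU_m = (b−2)^2.
MRS = (2/1)·(m−2)/(b−2).
Tangency: set MRS = p_b/p_m = 9/6 = 1.5.
So (2/1)·(m − 2)/(b − 2) = 1.5, i.e. (m − 2) = 0.75·(b − 2).
Rewrite the budget in excess-of-subsistence terms: 9·(b − 2) + 6·(m − 2) = 138 − 9·2 − 6·2 = 108.
Substituting, 13.5·(b − 2) = 108, so b − 2 = 8 and b* = 10.
Then m − 2 = 0.75·8 = 6, so m* = 8.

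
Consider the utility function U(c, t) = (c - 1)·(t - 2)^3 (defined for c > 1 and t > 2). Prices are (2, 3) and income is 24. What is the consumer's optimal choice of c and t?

MU_c = (t−2)^3, MU_t = 3·(c−1)·(t−2)^2.
MRS = (1/3)·(t−2)/(c−1).
Tangency: set MRS = p_c/p_t = 2/3.
So (1/3)·(t − 2)/(c − 1) = 2/3, i.e. (t − 2) = 2·(c − 1).
Rewrite the budget in excess-of-subsistence terms: 2·(c − 1) + 3·(t − 2) = 24 − 2·1 − 3·2 = 16.
Substituting, 8·(c − 1) = 16, so c − 1 = 2 and c* = 3.
Then t − 2 = 2·2 = 4, so t* = 6.

c* = 3, t* = 6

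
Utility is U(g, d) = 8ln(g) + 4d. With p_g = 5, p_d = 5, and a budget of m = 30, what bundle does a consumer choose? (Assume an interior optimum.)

g* = 2, d* = 4

MU_g = 8/g, MU_d = 4.
MRS = 8/g ÷ 4.
Tangency: set MRS = p_g/p_d = 5/5 = 1.
MRS depends only on g: 2/g = 1 ⇒ g* = 2/1 = 2.
From the budget, 5·d = 30 − 5·2 = 20, so d* = 4.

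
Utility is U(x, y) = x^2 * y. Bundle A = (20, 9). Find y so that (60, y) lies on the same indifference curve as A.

y = 1

U(20, 9) = 3600.
Set U(60, y) = 3600 and solve.
With x = 60: 60^2 = 3600, so y = 3600/3600 = 1.
Check: U(60, 1) = 3600.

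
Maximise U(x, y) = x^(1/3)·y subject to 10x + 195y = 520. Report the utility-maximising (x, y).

MU_x = 1/3·x^(-2/3)·y and MU_y = x^(1/3).
MRS = MU_x/MU_y = (1/3)·y/x.
Tangency: set MRS = p_x/p_y = 10/195 = 2/39.
So (1/3)·y/x = 2/39, i.e. y = (2/13)·x.
Substitute into the budget 10·x + 195·y = 520: 40·x = 520, so x* = 13.
Then y* = (2/13)·13 = 2.

x* = 13, y* = 2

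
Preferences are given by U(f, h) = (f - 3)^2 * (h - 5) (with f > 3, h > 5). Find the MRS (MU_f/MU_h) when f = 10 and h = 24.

MRS = 38/7

MU_f = 2·(f−3)·(h−5), MU_h = (f−3)^2.
MRS = (2/1)·(h−5)/(f−3).
At (10, 24): MRS = 38/7.
The indifference curve has slope −38/7 at this bundle.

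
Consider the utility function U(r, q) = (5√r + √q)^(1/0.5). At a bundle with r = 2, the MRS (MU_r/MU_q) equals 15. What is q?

For CES with ρ = 0.5, MRS = (5/1)·√(q/r).
Setting (5/1)·√(q/2) = 15 gives √(q/2) = 3, so q/2 = 9 and q = 18.

q = 18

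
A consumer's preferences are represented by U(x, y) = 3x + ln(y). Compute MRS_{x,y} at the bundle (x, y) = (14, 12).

MRS = 36

MU_x = 3, MU_y = 1/y.
MRS = 3 ÷ (1/y).
At (14, 12): MRS = 36.
The indifference curve has slope −36 at this bundle.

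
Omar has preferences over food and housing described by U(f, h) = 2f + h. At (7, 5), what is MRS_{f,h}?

MRS = 2

MU_f = 2, MU_h = 1, so MRS = 2/1 = 2 at every bundle.
At (7, 5): MRS = 2.
That is, one extra unit of f is worth 2 units of h at the margin.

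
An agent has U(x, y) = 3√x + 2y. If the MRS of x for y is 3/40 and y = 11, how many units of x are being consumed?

x = 100

MU_x = 3/(2√x), MU_y = 2.
MRS = 3/(2√x) ÷ 2.
MRS depends only on x: 0.75/√x = 3/40 ⇒ √x = 0.75/(3/40) = 10 ⇒ x = 100.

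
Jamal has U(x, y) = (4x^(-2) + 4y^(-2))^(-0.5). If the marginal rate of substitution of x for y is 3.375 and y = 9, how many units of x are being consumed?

x = 6

For CES with ρ = -2, MRS = (y/x)^3.
Setting (9/x)^3 = 3.375 gives 9/x = 1.5 and x = 6.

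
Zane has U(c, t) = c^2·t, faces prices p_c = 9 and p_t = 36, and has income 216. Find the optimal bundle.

c* = 16, t* = 2

MU_c = 2·c·t and MU_t = c^2.
MRS = MU_c/MU_t = (2/1)·t/c.
Tangency: set MRS = p_c/p_t = 9/36 = 0.25.
So (2/1)·t/c = 0.25, i.e. t = 0.125·c.
Substitute into the budget 9·c + 36·t = 216: 13.5·c = 216, so c* = 16.
Then t* = 0.125·16 = 2.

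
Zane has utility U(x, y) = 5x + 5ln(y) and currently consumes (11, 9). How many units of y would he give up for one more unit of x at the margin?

MRS = 9

MU_x = 5, MU_y = 5/y.
MRS = 5 ÷ (5/y).
At (11, 9): MRS = 9.
The indifference curve has slope −9 at this bundle.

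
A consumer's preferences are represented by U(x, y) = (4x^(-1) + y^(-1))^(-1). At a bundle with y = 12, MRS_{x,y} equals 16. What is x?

For CES with ρ = -1, MRS = (4/1)·(y/x)^2.
Setting (4/1)·(12/x)^2 = 16 gives (12/x)^2 = 4, so 12/x = 2 and x = 6.

x = 6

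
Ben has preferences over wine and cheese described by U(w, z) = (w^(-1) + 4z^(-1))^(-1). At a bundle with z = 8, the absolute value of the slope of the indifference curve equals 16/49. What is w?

For CES with ρ = -1, MRS = (1/4)·(z/w)^2.
Setting (1/4)·(8/w)^2 = 16/49 gives (8/w)^2 = 64/49, so 8/w = 8/7 and w = 7.

w = 7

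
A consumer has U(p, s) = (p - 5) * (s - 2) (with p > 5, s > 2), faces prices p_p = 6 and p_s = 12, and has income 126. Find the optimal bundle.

p* = 11, s* = 5

MU_p = (s−2), MU_s = (p−5).
MRS = (s−2)/(p−5).
Tangency: set MRS = p_p/p_s = 6/12 = 0.5.
So (s − 2)/(p − 5) = 0.5, i.e. (s − 2) = 0.5·(p − 5).
Rewrite the budget in excess-of-subsistence terms: 6·(p − 5) + 12·(s − 2) = 126 − 6·5 − 12·2 = 72.
Substituting, 12·(p − 5) = 72, so p − 5 = 6 and p* = 11.
Then s − 2 = 0.5·6 = 3, so s* = 5.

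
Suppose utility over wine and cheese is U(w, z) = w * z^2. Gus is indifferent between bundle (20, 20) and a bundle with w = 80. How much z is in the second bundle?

z = 10

U(20, 20) = 8000.
Set U(80, z) = 8000 and solve.
With w = 80: z^2 = 8000/80 = 100; taking the square root, z = 10.
Check: U(80, 10) = 8000.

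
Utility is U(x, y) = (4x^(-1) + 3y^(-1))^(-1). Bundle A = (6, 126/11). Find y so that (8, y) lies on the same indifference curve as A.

U depends on (x, y) only through S = 4x^(-1) + 3y^(-1), so equal utility means equal S. At (6, 126/11): S = 13/14.
With x = 8: 4·8^(-1) = 0.5, so 3y^(-1) = 13/14 − 0.5 = 3/7, i.e. y^(-1) = 1/7.
Hence y = 1/(1/7) = 7.
Check: U(8, 7) = 1.0769.

y = 7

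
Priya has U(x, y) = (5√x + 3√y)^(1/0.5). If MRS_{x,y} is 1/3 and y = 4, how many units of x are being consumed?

x = 100

For CES with ρ = 0.5, MRS = (5/3)·√(y/x).
Setting (5/3)·√(4/x) = 1/3 gives √(4/x) = 0.2, so 4/x = 1/25 and x = 100.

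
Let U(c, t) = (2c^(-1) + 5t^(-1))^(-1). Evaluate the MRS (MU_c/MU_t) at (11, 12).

MRS = 288/605

For CES with ρ = -1, MRS = (2/5)·(t/c)^2.
At (11, 12): MRS = 288/605.
That is, one extra unit of c is worth 288/605 units of t at the margin.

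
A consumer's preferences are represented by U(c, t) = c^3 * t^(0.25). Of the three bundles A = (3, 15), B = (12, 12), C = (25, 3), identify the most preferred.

Evaluate utility at each bundle:
U(A) = 53.136.
U(B) = 3216.170.
U(C) = 20563.656.
Highest utility is C, so C ≻ B ≻ A.

Bundle C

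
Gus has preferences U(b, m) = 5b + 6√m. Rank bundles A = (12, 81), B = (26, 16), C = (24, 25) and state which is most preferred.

Evaluate utility at each bundle:
U(A) = 114.000.
U(B) = 154.000.
U(C) = 150.000.
Highest utility is B, so B ≻ C ≻ A.

Bundle B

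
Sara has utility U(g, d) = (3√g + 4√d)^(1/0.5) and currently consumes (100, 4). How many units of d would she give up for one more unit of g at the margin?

MRS = 0.15

For CES with ρ = 0.5, MRS = (3/4)·√(d/g).
At (100, 4): MRS = 0.15.
That is, one extra unit of g is worth 0.15 units of d at the margin.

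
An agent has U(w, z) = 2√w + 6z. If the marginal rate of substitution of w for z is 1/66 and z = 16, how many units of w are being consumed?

w = 121

MU_w = 2/(2√w), MU_z = 6.
MRS = 2/(2√w) ÷ 6.
MRS depends only on w: (1/6)/√w = 1/66 ⇒ √w = (1/6)/(1/66) = 11 ⇒ w = 121.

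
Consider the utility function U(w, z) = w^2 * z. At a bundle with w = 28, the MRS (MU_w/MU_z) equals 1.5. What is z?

MU_w = 2·w·z and MU_z = w^2.
MRS = MU_w/MU_z = (2/1)·z/w.
Substitute w = 28: MRS = z/14. Setting z/14 = 1.5 gives z = 1.5·14 = 21.

z = 21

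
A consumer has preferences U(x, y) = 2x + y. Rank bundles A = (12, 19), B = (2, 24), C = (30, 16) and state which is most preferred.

Evaluate utility at each bundle:
U(A) = 43.
U(B) = 28.
U(C) = 76.
Highest utility is C, so C ≻ A ≻ B.

Bundle C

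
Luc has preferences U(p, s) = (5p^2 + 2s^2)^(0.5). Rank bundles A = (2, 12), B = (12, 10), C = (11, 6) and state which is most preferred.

Evaluate utility at each bundle:
U(A) = 17.550.
U(B) = 30.332.
U(C) = 26.019.
Highest utility is B, so B ≻ C ≻ A.

Bundle B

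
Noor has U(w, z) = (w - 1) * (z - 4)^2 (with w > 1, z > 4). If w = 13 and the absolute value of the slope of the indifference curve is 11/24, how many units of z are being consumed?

MU_w = (z−4)^2, MU_z = 2·(w−1)·(z−4).
MRS = (1/2)·(z−4)/(w−1).
Substitute w = 13: MRS = (z − 4)/24. Setting this equal to 11/24 gives z − 4 = (11/24)·24 = 11, so z = 15.

z = 15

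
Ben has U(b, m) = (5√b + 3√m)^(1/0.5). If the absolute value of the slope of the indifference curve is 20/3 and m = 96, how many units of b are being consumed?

For CES with ρ = 0.5, MRS = (5/3)·√(m/b).
Setting (5/3)·√(96/b) = 20/3 gives √(96/b) = 4, so 96/b = 16 and b = 6.

b = 6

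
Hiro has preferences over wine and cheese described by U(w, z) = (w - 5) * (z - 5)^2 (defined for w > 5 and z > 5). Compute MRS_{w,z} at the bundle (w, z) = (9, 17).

MRS = 1.5

MU_w = (z−5)^2, MU_z = 2·(w−5)·(z−5).
MRS = (1/2)·(z−5)/(w−5).
At (9, 17): MRS = 1.5.
So at (9, 17) the consumer would give up 1.5 units of z for one more unit of w.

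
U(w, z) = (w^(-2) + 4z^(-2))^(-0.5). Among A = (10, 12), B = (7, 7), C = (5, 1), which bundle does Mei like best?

Evaluate utility at each bundle:
U(A) = 5.145.
U(B) = 3.130.
U(C) = 0.498.
Highest utility is A, so A ≻ B ≻ C.

Bundle A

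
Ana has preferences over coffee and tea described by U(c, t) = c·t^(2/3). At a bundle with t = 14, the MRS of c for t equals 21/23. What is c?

MU_c = t^(2/3) and MU_t = 2/3·c·t^(-1/3).
MRS = MU_c/MU_t = (1.5)·t/c.
Substitute t = 14: MRS = 21/c. Setting 21/c = 21/23 gives c = 21/(21/23) = 23.

c = 23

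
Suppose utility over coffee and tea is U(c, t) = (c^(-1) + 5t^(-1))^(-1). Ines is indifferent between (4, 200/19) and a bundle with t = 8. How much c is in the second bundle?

U depends on (c, t) only through S = c^(-1) + 5t^(-1), so equal utility means equal S. At (4, 200/19): S = 29/40.
With t = 8: 5·8^(-1) = 0.625, so c^(-1) = 29/40 − 0.625 = 0.1.
Hence c = 1/0.1 = 10.
Check: U(10, 8) = 1.3793.

c = 10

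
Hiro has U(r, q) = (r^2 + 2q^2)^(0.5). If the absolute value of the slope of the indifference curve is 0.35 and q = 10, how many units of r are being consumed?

For CES with ρ = 2, MRS = (1/2)·(q/r)^(-1).
Setting (1/2)·(10/r)^(-1) = 0.35 gives (10/r)^(-1) = 0.7, so 10/r = 10/7 and r = 7.

r = 7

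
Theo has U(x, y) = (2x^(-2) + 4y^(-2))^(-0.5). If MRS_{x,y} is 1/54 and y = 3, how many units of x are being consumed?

x = 9

For CES with ρ = -2, MRS = (2/4)·(y/x)^3.
Setting (2/4)·(3/x)^3 = 1/54 gives (3/x)^3 = 1/27, so 3/x = 1/3 and x = 9.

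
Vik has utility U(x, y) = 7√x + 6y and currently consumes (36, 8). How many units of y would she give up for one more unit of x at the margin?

MU_x = 7/(2√x), MU_y = 6.
MRS = 7/(2√x) ÷ 6.
At (36, 8): MRS = 7/72.
The indifference curve has slope −7/72 at this bundle.

MRS = 7/72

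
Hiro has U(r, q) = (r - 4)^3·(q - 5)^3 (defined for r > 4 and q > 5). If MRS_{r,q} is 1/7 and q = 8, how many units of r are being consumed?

r = 25

MU_r = 3·(r−4)^2·(q−5)^3, MU_q = 3·(r−4)^3·(q−5)^2.
MRS = (q−5)/(r−4).
Substitute q = 8: MRS = 3/(r − 4). Setting this equal to 1/7 gives r − 4 = 3/(1/7) = 21, so r = 25.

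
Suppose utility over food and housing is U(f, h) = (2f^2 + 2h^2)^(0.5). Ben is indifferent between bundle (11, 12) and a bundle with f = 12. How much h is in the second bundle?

U depends on (f, h) only through S = 2f^2 + 2h^2, so equal utility means equal S. At (11, 12): S = 530.
With f = 12: 2·12^2 = 288, so 2h^2 = 530 − 288 = 242, i.e. h^2 = 121.
Hence h = √121 = 11.
Check: U(12, 11) = 23.0217.

h = 11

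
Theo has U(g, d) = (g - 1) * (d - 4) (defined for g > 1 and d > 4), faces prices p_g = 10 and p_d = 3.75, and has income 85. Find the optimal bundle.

g* = 4, d* = 12

MU_g = (d−4), MU_d = (g−1).
MRS = (d−4)/(g−1).
Tangency: set MRS = p_g/p_d = 10/3.75 = 8/3.
So (d − 4)/(g − 1) = 8/3, i.e. (d − 4) = (8/3)·(g − 1).
Rewrite the budget in excess-of-subsistence terms: 10·(g − 1) + 3.75·(d − 4) = 85 − 10·1 − 3.75·4 = 60.
Substituting, 20·(g − 1) = 60, so g − 1 = 3 and g* = 4.
Then d − 4 = (8/3)·3 = 8, so d* = 12.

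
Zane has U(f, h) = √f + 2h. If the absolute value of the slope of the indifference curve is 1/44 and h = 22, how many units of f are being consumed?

f = 121

MU_f = 1/(2√f), MU_h = 2.
MRS = 1/(2√f) ÷ 2.
MRS depends only on f: 0.25/√f = 1/44 ⇒ √f = 0.25/(1/44) = 11 ⇒ f = 121.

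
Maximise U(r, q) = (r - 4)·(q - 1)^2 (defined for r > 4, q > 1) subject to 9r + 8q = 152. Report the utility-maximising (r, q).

MU_r = (q−1)^2, MU_q = 2·(r−4)·(q−1).
MRS = (1/2)·(q−1)/(r−4).
Tangency: set MRS = p_r/p_q = 9/8 = 1.125.
So (1/2)·(q − 1)/(r − 4) = 1.125, i.e. (q − 1) = 2.25·(r − 4).
Rewrite the budget in excess-of-subsistence terms: 9·(r − 4) + 8·(q − 1) = 152 − 9·4 − 8·1 = 108.
Substituting, 27·(r − 4) = 108, so r − 4 = 4 and r* = 8.
Then q − 1 = 2.25·4 = 9, so q* = 10.

r* = 8, q* = 10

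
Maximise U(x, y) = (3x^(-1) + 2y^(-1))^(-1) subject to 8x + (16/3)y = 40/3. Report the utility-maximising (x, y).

For CES with ρ = -1, MRS = (3/2)·(y/x)^2.
Tangency: set MRS = p_x/p_y = 8/(16/3) = 1.5.
So (y/x)^2 = 1; taking the square root, y/x = 1, i.e. y = x.
Substitute into the budget 8·x + (16/3)·y = 40/3: (40/3)·x = 40/3, so x* = 1 and y* = 1.

x* = 1, y* = 1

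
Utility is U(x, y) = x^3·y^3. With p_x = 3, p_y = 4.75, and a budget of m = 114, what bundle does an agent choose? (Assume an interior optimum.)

x* = 19, y* = 12

MU_x = 3·x^2·y^3 and MU_y = 3·x^3·y^2.
MRS = MU_x/MU_y = y/x.
Tangency: set MRS = p_x/p_y = 3/4.75 = 12/19.
So y/x = 12/19, i.e. y = (12/19)·x.
Substitute into the budget 3·x + 4.75·y = 114: 6·x = 114, so x* = 19.
Then y* = (12/19)·19 = 12.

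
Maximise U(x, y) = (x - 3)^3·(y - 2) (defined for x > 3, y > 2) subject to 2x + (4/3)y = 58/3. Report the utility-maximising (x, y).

x* = 7, y* = 4

MU_x = 3·(x−3)^2·(y−2), MU_y = (x−3)^3.
MRS = (3/1)·(y−2)/(x−3).
Tangency: set MRS = p_x/p_y = 2/(4/3) = 1.5.
So (3/1)·(y − 2)/(x − 3) = 1.5, i.e. (y − 2) = 0.5·(x − 3).
Rewrite the budget in excess-of-subsistence terms: 2·(x − 3) + (4/3)·(y − 2) = 58/3 − 2·3 − (4/3)·2 = 32/3.
Substituting, (8/3)·(x − 3) = 32/3, so x − 3 = 4 and x* = 7.
Then y − 2 = 0.5·4 = 2, so y* = 4.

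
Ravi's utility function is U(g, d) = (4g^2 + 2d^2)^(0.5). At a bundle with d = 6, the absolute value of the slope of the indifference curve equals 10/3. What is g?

g = 10

For CES with ρ = 2, MRS = (4/2)·(d/g)^(-1).
Setting (4/2)·(6/g)^(-1) = 10/3 gives (6/g)^(-1) = 5/3, so 6/g = 0.6 and g = 10.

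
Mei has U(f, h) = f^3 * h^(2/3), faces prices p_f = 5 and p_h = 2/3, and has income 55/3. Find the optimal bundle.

f* = 3, h* = 5

MU_f = 3·f^2·h^(2/3) and MU_h = 2/3·f^3·h^(-1/3).
MRS = MU_f/MU_h = (4.5)·h/f.
Tangency: set MRS = p_f/p_h = 5/(2/3) = 7.5.
So (4.5)·h/f = 7.5, i.e. h = (5/3)·f.
Substitute into the budget 5·f + (2/3)·h = 55/3: (55/9)·f = 55/3, so f* = 3.
Then h* = (5/3)·3 = 5.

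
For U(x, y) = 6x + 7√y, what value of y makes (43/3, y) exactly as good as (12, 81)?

U(12, 81) = 135.
Set U(43/3, y) = 135 and solve.
With x = 43/3: 7√y = 135 − 6·43/3 = 49, so √y = 7 and y = 49.
Check: U(43/3, 49) = 135.

y = 49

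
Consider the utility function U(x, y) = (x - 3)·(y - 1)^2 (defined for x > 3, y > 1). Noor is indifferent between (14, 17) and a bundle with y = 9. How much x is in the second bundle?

U(14, 17) = 2816.
Set U(x, 9) = 2816 and solve.
With y = 9: (9 − 1)^2 = 64, so (x − 3) = 2816/64 = 44.
So x = 3 + 44 = 47.
Check: U(47, 9) = 2816.

x = 47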